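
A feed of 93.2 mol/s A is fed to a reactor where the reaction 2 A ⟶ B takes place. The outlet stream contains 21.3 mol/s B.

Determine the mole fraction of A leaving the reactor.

For B: n = n₀ + 1ξ → 21.3 = 0 + 1ξ, giving ξ = 21.3 mol/s.
Outlet amounts (n = n₀ + ν ξ):
  A: 93.2 − 2(21.3) = 50.6
  B: 0 + 1(21.3) = 21.3
Total out = 71.9 mol/s; y_A = 50.6 / 71.9 = 0.7038.

0.704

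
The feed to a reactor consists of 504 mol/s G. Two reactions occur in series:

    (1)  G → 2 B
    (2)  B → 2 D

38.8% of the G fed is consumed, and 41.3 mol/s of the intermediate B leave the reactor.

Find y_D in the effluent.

Conversion of G: G consumed = 1ξ₁ = 0.388 × 504 → ξ₁ = 195.6 mol/s.
B balance: n_B = 0 + 2ξ₁ − 1ξ₂ = 41.3 → ξ₂ = (2·195.6 − 41.3)/1 = 349.8 mol/s.
Outlet amounts (n = n₀ + Σ ν·ξ):
  G: 504 − 1(195.6) = 308.4
  B: 0 + 2(195.6) − 1(349.8) = 41.3
  D: 0 + 2(349.8) = 699.6
Total out = 1049 mol/s; y_D = 699.6 / 1049 = 0.6667.

0.667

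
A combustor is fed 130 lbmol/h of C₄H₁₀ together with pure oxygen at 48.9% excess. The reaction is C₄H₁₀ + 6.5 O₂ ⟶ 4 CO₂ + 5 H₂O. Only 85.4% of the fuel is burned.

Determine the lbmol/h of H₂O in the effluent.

Stoichiometric O₂ = 6.5 × 130 = 845 lbmol/h; O₂ fed = 845 × 1.489 = 1258 lbmol/h.
Fuel reacted = 0.854 × 130 → ξ = 111 lbmol/h.
Outlet (n = n₀ + ν ξ):
  C₄H₁₀: 130 − 1(111) = 18.98
  O₂: 1258 − 6.5(111) = 536.6
  CO₂: 0 + 4(111) = 444.1
  H₂O: 0 + 5(111) = 555.1

555 lbmol/h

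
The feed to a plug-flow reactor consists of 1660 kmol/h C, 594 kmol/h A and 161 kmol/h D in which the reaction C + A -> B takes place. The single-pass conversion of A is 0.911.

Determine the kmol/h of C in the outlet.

1120 kmol/h

A reacted = 0.911 × 594 = 541.1 kmol/h; ν_A = −1, so ξ = 541.1/1 = 541.1 kmol/h.
Outlet amounts (n = n₀ + ν ξ):
  C: 1660 − 1(541.1) = 1119
  A: 594 − 1(541.1) = 52.87
  B: 0 + 1(541.1) = 541.1
  D: 161 (inert)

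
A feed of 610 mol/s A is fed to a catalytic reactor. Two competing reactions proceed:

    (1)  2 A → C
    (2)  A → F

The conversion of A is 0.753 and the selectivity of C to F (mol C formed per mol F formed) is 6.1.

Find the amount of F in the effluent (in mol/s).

34.8 mol/s

Conversion of A: A consumed = 0.753 × 610 = 459.3 mol/s = 2ξ₁ + 1ξ₂.
Selectivity: 1ξ₁ / (1ξ₂) = 6.1 → ξ₁ = 6.1 ξ₂.
Substitute: (2·6.1 + 1) ξ₂ = 459.3 → ξ₂ = 34.8 mol/s, ξ₁ = 212.3 mol/s.
Outlet amounts (n = n₀ + Σ ν·ξ):
  A: 610 − 2(212.3) − 1(34.8) = 150.7
  C: 0 + 1(212.3) = 212.3
  F: 0 + 1(34.8) = 34.8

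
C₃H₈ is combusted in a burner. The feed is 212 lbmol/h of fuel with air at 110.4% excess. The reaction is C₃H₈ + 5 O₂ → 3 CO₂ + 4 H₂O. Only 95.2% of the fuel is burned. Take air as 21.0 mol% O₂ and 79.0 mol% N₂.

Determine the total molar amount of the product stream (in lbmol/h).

Stoichiometric O₂ = 5 × 212 = 1060 lbmol/h; O₂ fed = 1060 × 2.104 = 2230 lbmol/h.
N₂ fed = 2230 × 79/21 = 8390 lbmol/h.
Fuel reacted = 0.952 × 212 → ξ = 201.8 lbmol/h.
Outlet (n = n₀ + ν ξ):
  C₃H₈: 212 − 1(201.8) = 10.18
  O₂: 2230 − 5(201.8) = 1221
  N₂: 8390 (inert)
  CO₂: 0 + 3(201.8) = 605.5
  H₂O: 0 + 4(201.8) = 807.3
Total out = 10.18 + 1221 + 8390 + 605.5 + 807.3 = 11030 lbmol/h.

11000 lbmol/h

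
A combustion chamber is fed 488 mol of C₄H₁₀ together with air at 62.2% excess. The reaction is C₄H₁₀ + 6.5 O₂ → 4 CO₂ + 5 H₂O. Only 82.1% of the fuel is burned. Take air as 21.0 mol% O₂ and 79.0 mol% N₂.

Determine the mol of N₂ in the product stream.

19400 mol

Stoichiometric O₂ = 6.5 × 488 = 3172 mol; O₂ fed = 3172 × 1.622 = 5145 mol.
N₂ fed = 5145 × 79/21 = 19350 mol.
Fuel reacted = 0.821 × 488 → ξ = 400.6 mol.
Outlet (n = n₀ + ν ξ):
  C₄H₁₀: 488 − 1(400.6) = 87.35
  O₂: 5145 − 6.5(400.6) = 2541
  N₂: 19350 (inert)
  CO₂: 0 + 4(400.6) = 1603
  H₂O: 0 + 5(400.6) = 2003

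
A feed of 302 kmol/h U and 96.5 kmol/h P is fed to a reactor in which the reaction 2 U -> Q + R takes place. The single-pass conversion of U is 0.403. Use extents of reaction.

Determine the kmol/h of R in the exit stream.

60.9 kmol/h

U reacted = 0.403 × 302 = 121.7 kmol/h; ν_U = −2, so ξ = 121.7/2 = 60.85 kmol/h.
Outlet amounts (n = n₀ + ν ξ):
  U: 302 − 2(60.85) = 180.3
  Q: 0 + 1(60.85) = 60.85
  R: 0 + 1(60.85) = 60.85
  P: 96.5 (inert)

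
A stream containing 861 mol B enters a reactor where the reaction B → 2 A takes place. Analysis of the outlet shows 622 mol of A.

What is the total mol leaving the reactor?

1170 mol

For A: n = n₀ + 2ξ → 622 = 0 + 2ξ, giving ξ = 311 mol.
Outlet amounts (n = n₀ + ν ξ):
  B: 861 − 1(311) = 550
  A: 0 + 2(311) = 622
Total out = 550 + 622 = 1172 mol.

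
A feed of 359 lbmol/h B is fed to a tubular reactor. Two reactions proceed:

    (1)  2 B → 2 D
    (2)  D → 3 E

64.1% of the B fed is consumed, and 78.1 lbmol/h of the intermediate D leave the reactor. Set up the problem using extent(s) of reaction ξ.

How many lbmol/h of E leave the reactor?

Conversion of B: B consumed = 2ξ₁ = 0.641 × 359 → ξ₁ = 115.1 lbmol/h.
D balance: n_D = 0 + 2ξ₁ − 1ξ₂ = 78.1 → ξ₂ = (2·115.1 − 78.1)/1 = 152 lbmol/h.
Outlet amounts (n = n₀ + Σ ν·ξ):
  B: 359 − 2(115.1) = 128.9
  D: 0 + 2(115.1) − 1(152) = 78.1
  E: 0 + 3(152) = 456.1

456 lbmol/h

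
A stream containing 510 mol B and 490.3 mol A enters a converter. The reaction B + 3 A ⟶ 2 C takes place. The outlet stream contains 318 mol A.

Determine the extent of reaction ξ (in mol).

ξ = 57.4 mol

For A: n = n₀ − 3ξ → 318 = 490.3 − 3ξ, giving ξ = 57.43 mol.
Outlet amounts (n = n₀ + ν ξ):
  B: 510 − 1(57.43) = 452.6
  A: 490.3 − 3(57.43) = 318
  C: 0 + 2(57.43) = 114.9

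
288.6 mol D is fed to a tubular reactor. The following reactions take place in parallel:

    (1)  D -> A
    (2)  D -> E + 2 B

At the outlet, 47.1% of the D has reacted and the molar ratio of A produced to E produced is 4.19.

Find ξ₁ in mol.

ξ₁ = 110 mol

Conversion of D: D consumed = 0.471 × 288.6 = 135.9 mol = 1ξ₁ + 1ξ₂.
Selectivity: 1ξ₁ / (1ξ₂) = 4.19 → ξ₁ = 4.19 ξ₂.
Substitute: (1·4.19 + 1) ξ₂ = 135.9 → ξ₂ = 26.19 mol, ξ₁ = 109.7 mol.
Outlet amounts (n = n₀ + Σ ν·ξ):
  D: 288.6 − 1(109.7) − 1(26.19) = 152.7
  A: 0 + 1(109.7) = 109.7
  E: 0 + 1(26.19) = 26.19
  B: 0 + 2(26.19) = 52.38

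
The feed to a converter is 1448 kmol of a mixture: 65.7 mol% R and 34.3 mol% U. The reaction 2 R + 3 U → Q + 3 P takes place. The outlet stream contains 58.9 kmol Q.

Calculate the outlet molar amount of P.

177 kmol

For Q: n = n₀ + 1ξ → 58.9 = 0 + 1ξ, giving ξ = 58.9 kmol.
Outlet amounts (n = n₀ + ν ξ):
  R: 951.3 − 2(58.9) = 833.5
  U: 496.7 − 3(58.9) = 320
  Q: 0 + 1(58.9) = 58.9
  P: 0 + 3(58.9) = 176.7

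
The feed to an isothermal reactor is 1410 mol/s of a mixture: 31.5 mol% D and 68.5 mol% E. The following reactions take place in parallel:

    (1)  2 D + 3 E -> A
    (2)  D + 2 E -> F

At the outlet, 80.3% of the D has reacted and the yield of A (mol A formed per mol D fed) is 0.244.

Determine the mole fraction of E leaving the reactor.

0.518

Yield of A: 1ξ₁ / 444.1 = 0.244 → ξ₁ = 108.4 mol/s.
Conversion of D: 2ξ₁ + 1ξ₂ = 0.803 × 444.1 = 356.7 → ξ₂ = 139.9 mol/s.
Outlet amounts (n = n₀ + Σ ν·ξ):
  D: 444.1 − 2(108.4) − 1(139.9) = 87.5
  E: 965.9 − 3(108.4) − 2(139.9) = 360.9
  A: 0 + 1(108.4) = 108.4
  F: 0 + 1(139.9) = 139.9
Total out = 696.7 mol/s; y_E = 360.9 / 696.7 = 0.518.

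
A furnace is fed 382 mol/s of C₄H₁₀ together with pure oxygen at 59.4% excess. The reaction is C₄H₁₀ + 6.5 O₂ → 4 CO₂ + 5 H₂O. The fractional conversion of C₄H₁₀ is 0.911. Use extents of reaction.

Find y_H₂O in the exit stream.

0.358

Stoichiometric O₂ = 6.5 × 382 = 2483 mol/s; O₂ fed = 2483 × 1.594 = 3958 mol/s.
Fuel reacted = 0.911 × 382 → ξ = 348 mol/s.
Outlet (n = n₀ + ν ξ):
  C₄H₁₀: 382 − 1(348) = 34
  O₂: 3958 − 6.5(348) = 1696
  CO₂: 0 + 4(348) = 1392
  H₂O: 0 + 5(348) = 1740
Total out = 4862 mol/s; y_H₂O = 1740 / 4862 = 0.3579.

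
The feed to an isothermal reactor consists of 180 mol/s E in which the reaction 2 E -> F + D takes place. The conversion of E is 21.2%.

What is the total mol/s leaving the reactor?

180 mol/s

E reacted = 0.212 × 180 = 38.16 mol/s; ν_E = −2, so ξ = 38.16/2 = 19.08 mol/s.
Outlet amounts (n = n₀ + ν ξ):
  E: 180 − 2(19.08) = 141.8
  F: 0 + 1(19.08) = 19.08
  D: 0 + 1(19.08) = 19.08
Total out = 141.8 + 19.08 + 19.08 = 180 mol/s.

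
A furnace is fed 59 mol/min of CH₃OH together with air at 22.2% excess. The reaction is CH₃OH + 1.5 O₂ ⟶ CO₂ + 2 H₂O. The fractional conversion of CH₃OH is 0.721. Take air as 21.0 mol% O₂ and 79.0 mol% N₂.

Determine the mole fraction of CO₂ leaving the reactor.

Stoichiometric O₂ = 1.5 × 59 = 88.5 mol/min; O₂ fed = 88.5 × 1.222 = 108.1 mol/min.
N₂ fed = 108.1 × 79/21 = 406.8 mol/min.
Fuel reacted = 0.721 × 59 → ξ = 42.54 mol/min.
Outlet (n = n₀ + ν ξ):
  CH₃OH: 59 − 1(42.54) = 16.46
  O₂: 108.1 − 1.5(42.54) = 44.34
  N₂: 406.8 (inert)
  CO₂: 0 + 1(42.54) = 42.54
  H₂O: 0 + 2(42.54) = 85.08
Total out = 595.3 mol/min; y_CO₂ = 42.54 / 595.3 = 0.07146.

0.0715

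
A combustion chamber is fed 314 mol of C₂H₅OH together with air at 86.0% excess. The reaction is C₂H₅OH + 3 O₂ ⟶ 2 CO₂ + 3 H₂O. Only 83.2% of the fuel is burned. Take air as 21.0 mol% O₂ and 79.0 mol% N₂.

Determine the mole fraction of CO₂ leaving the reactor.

0.0586

Stoichiometric O₂ = 3 × 314 = 942 mol; O₂ fed = 942 × 1.860 = 1752 mol.
N₂ fed = 1752 × 79/21 = 6591 mol.
Fuel reacted = 0.832 × 314 → ξ = 261.2 mol.
Outlet (n = n₀ + ν ξ):
  C₂H₅OH: 314 − 1(261.2) = 52.75
  O₂: 1752 − 3(261.2) = 968.4
  N₂: 6591 (inert)
  CO₂: 0 + 2(261.2) = 522.5
  H₂O: 0 + 3(261.2) = 783.7
Total out = 8919 mol; y_CO₂ = 522.5 / 8919 = 0.05858.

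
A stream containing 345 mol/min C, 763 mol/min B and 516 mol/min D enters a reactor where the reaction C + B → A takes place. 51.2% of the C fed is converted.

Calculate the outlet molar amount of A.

177 mol/min

C reacted = 0.512 × 345 = 176.6 mol/min; ν_C = −1, so ξ = 176.6/1 = 176.6 mol/min.
Outlet amounts (n = n₀ + ν ξ):
  C: 345 − 1(176.6) = 168.4
  B: 763 − 1(176.6) = 586.4
  A: 0 + 1(176.6) = 176.6
  D: 516 (inert)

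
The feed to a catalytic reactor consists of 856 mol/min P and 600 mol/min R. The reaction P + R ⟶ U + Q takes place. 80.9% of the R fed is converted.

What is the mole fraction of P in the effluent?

0.255

R reacted = 0.809 × 600 = 485.4 mol/min; ν_R = −1, so ξ = 485.4/1 = 485.4 mol/min.
Outlet amounts (n = n₀ + ν ξ):
  P: 856 − 1(485.4) = 370.6
  R: 600 − 1(485.4) = 114.6
  U: 0 + 1(485.4) = 485.4
  Q: 0 + 1(485.4) = 485.4
Total out = 1456 mol/min; y_P = 370.6 / 1456 = 0.2545.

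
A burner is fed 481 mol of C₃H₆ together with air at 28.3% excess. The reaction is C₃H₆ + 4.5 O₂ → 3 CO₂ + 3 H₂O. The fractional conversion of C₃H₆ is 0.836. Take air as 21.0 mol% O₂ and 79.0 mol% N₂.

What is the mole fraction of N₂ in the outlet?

Stoichiometric O₂ = 4.5 × 481 = 2164 mol; O₂ fed = 2164 × 1.283 = 2777 mol.
N₂ fed = 2777 × 79/21 = 10450 mol.
Fuel reacted = 0.836 × 481 → ξ = 402.1 mol.
Outlet (n = n₀ + ν ξ):
  C₃H₆: 481 − 1(402.1) = 78.88
  O₂: 2777 − 4.5(402.1) = 967.5
  N₂: 10450 (inert)
  CO₂: 0 + 3(402.1) = 1206
  H₂O: 0 + 3(402.1) = 1206
Total out = 13910 mol; y_N₂ = 10450 / 13910 = 0.7513.

0.751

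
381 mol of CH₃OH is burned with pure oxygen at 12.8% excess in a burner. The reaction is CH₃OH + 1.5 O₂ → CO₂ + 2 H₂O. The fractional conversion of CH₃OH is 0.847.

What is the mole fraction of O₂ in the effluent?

0.135

Stoichiometric O₂ = 1.5 × 381 = 571.5 mol; O₂ fed = 571.5 × 1.128 = 644.7 mol.
Fuel reacted = 0.847 × 381 → ξ = 322.7 mol.
Outlet (n = n₀ + ν ξ):
  CH₃OH: 381 − 1(322.7) = 58.29
  O₂: 644.7 − 1.5(322.7) = 160.6
  CO₂: 0 + 1(322.7) = 322.7
  H₂O: 0 + 2(322.7) = 645.4
Total out = 1187 mol; y_O₂ = 160.6 / 1187 = 0.1353.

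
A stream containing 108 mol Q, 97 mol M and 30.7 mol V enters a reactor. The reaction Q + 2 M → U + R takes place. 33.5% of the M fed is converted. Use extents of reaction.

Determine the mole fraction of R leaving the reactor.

0.074

M reacted = 0.335 × 97 = 32.5 mol; ν_M = −2, so ξ = 32.5/2 = 16.25 mol.
Outlet amounts (n = n₀ + ν ξ):
  Q: 108 − 1(16.25) = 91.75
  M: 97 − 2(16.25) = 64.5
  U: 0 + 1(16.25) = 16.25
  R: 0 + 1(16.25) = 16.25
  V: 30.7 (inert)
Total out = 219.5 mol; y_R = 16.25 / 219.5 = 0.07404.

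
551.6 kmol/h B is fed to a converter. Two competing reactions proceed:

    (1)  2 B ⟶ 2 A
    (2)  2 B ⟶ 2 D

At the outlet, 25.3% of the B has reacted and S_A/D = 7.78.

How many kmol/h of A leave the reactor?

124 kmol/h

Conversion of B: B consumed = 0.253 × 551.6 = 139.6 kmol/h = 2ξ₁ + 2ξ₂.
Selectivity: 2ξ₁ / (2ξ₂) = 7.78 → ξ₁ = 7.78 ξ₂.
Substitute: (2·7.78 + 2) ξ₂ = 139.6 → ξ₂ = 7.947 kmol/h, ξ₁ = 61.83 kmol/h.
Outlet amounts (n = n₀ + Σ ν·ξ):
  B: 551.6 − 2(61.83) − 2(7.947) = 412
  A: 0 + 2(61.83) = 123.7
  D: 0 + 2(7.947) = 15.89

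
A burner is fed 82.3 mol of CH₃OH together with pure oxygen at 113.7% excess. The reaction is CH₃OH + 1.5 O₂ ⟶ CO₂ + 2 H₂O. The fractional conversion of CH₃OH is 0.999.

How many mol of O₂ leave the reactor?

140 mol

Stoichiometric O₂ = 1.5 × 82.3 = 123.4 mol; O₂ fed = 123.4 × 2.137 = 263.8 mol.
Fuel reacted = 0.999 × 82.3 → ξ = 82.22 mol.
Outlet (n = n₀ + ν ξ):
  CH₃OH: 82.3 − 1(82.22) = 0.0823
  O₂: 263.8 − 1.5(82.22) = 140.5
  CO₂: 0 + 1(82.22) = 82.22
  H₂O: 0 + 2(82.22) = 164.4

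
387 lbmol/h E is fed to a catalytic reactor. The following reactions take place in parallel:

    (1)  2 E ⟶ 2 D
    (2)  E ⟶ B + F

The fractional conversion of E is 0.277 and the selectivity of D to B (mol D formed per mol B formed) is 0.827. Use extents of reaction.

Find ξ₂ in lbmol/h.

ξ₂ = 58.7 lbmol/h

Conversion of E: E consumed = 0.277 × 387 = 107.2 lbmol/h = 2ξ₁ + 1ξ₂.
Selectivity: 2ξ₁ / (1ξ₂) = 0.827 → ξ₁ = 0.4135 ξ₂.
Substitute: (2·0.4135 + 1) ξ₂ = 107.2 → ξ₂ = 58.67 lbmol/h, ξ₁ = 24.26 lbmol/h.
Outlet amounts (n = n₀ + Σ ν·ξ):
  E: 387 − 2(24.26) − 1(58.67) = 279.8
  D: 0 + 2(24.26) = 48.52
  B: 0 + 1(58.67) = 58.67
  F: 0 + 1(58.67) = 58.67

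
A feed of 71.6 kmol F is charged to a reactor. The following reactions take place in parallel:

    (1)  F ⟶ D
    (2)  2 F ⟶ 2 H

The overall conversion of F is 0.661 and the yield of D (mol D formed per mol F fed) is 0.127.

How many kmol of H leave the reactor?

38.2 kmol

Yield of D: 1ξ₁ / 71.6 = 0.127 → ξ₁ = 9.093 kmol.
Conversion of F: 1ξ₁ + 2ξ₂ = 0.661 × 71.6 = 47.33 → ξ₂ = 19.12 kmol.
Outlet amounts (n = n₀ + Σ ν·ξ):
  F: 71.6 − 1(9.093) − 2(19.12) = 24.27
  D: 0 + 1(9.093) = 9.093
  H: 0 + 2(19.12) = 38.23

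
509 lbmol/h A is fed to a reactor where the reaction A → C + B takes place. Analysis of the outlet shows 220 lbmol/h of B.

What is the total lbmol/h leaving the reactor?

For B: n = n₀ + 1ξ → 220 = 0 + 1ξ, giving ξ = 220 lbmol/h.
Outlet amounts (n = n₀ + ν ξ):
  A: 509 − 1(220) = 289
  C: 0 + 1(220) = 220
  B: 0 + 1(220) = 220
Total out = 289 + 220 + 220 = 729 lbmol/h.

729 lbmol/h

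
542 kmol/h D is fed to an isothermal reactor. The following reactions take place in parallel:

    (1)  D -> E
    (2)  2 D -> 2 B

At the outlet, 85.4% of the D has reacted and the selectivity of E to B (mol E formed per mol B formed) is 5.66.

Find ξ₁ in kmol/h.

ξ₁ = 393 kmol/h

Conversion of D: D consumed = 0.854 × 542 = 462.9 kmol/h = 1ξ₁ + 2ξ₂.
Selectivity: 1ξ₁ / (2ξ₂) = 5.66 → ξ₁ = 11.32 ξ₂.
Substitute: (1·11.32 + 2) ξ₂ = 462.9 → ξ₂ = 34.75 kmol/h, ξ₁ = 393.4 kmol/h.
Outlet amounts (n = n₀ + Σ ν·ξ):
  D: 542 − 1(393.4) − 2(34.75) = 79.13
  E: 0 + 1(393.4) = 393.4
  B: 0 + 2(34.75) = 69.5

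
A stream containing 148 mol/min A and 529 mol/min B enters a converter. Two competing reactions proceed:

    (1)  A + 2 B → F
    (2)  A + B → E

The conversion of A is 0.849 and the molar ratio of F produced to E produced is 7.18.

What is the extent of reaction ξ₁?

Conversion of A: A consumed = 0.849 × 148 = 125.7 mol/min = 1ξ₁ + 1ξ₂.
Selectivity: 1ξ₁ / (1ξ₂) = 7.18 → ξ₁ = 7.18 ξ₂.
Substitute: (1·7.18 + 1) ξ₂ = 125.7 → ξ₂ = 15.36 mol/min, ξ₁ = 110.3 mol/min.
Outlet amounts (n = n₀ + Σ ν·ξ):
  A: 148 − 1(110.3) − 1(15.36) = 22.35
  B: 529 − 2(110.3) − 1(15.36) = 293.1
  F: 0 + 1(110.3) = 110.3
  E: 0 + 1(15.36) = 15.36

ξ₁ = 110 mol/min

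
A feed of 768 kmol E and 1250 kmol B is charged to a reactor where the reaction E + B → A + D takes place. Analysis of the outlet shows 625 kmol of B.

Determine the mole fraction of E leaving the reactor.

For B: n = n₀ − 1ξ → 625 = 1250 − 1ξ, giving ξ = 625 kmol.
Outlet amounts (n = n₀ + ν ξ):
  E: 768 − 1(625) = 143
  B: 1250 − 1(625) = 625
  A: 0 + 1(625) = 625
  D: 0 + 1(625) = 625
Total out = 2018 kmol; y_E = 143 / 2018 = 0.07086.

0.0709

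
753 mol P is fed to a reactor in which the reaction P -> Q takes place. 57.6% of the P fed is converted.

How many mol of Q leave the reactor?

434 mol

P reacted = 0.576 × 753 = 433.7 mol; ν_P = −1, so ξ = 433.7/1 = 433.7 mol.
Outlet amounts (n = n₀ + ν ξ):
  P: 753 − 1(433.7) = 319.3
  Q: 0 + 1(433.7) = 433.7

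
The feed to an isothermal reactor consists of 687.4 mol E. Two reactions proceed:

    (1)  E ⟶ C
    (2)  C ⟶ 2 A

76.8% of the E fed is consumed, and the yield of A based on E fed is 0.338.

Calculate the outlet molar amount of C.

Conversion of E: E consumed = 1ξ₁ = 0.768 × 687.4 → ξ₁ = 527.9 mol.
Yield of A: 2ξ₂ / 687.4 = 0.338 → ξ₂ = 116.2 mol.
Outlet amounts (n = n₀ + Σ ν·ξ):
  E: 687.4 − 1(527.9) = 159.5
  C: 0 + 1(527.9) − 1(116.2) = 411.8
  A: 0 + 2(116.2) = 232.3

412 mol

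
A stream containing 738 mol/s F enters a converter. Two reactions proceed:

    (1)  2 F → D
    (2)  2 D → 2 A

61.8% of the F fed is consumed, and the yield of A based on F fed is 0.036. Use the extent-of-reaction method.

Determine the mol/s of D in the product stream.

Conversion of F: F consumed = 2ξ₁ = 0.618 × 738 → ξ₁ = 228 mol/s.
Yield of A: 2ξ₂ / 738 = 0.036 → ξ₂ = 13.28 mol/s.
Outlet amounts (n = n₀ + Σ ν·ξ):
  F: 738 − 2(228) = 281.9
  D: 0 + 1(228) − 2(13.28) = 201.5
  A: 0 + 2(13.28) = 26.57

201 mol/s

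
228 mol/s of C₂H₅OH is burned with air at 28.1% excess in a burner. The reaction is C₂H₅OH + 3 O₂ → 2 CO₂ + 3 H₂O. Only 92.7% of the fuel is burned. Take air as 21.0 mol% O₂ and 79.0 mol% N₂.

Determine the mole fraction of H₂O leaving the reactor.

Stoichiometric O₂ = 3 × 228 = 684 mol/s; O₂ fed = 684 × 1.281 = 876.2 mol/s.
N₂ fed = 876.2 × 79/21 = 3296 mol/s.
Fuel reacted = 0.927 × 228 → ξ = 211.4 mol/s.
Outlet (n = n₀ + ν ξ):
  C₂H₅OH: 228 − 1(211.4) = 16.64
  O₂: 876.2 − 3(211.4) = 242.1
  N₂: 3296 (inert)
  CO₂: 0 + 2(211.4) = 422.7
  H₂O: 0 + 3(211.4) = 634.1
Total out = 4612 mol/s; y_H₂O = 634.1 / 4612 = 0.1375.

0.137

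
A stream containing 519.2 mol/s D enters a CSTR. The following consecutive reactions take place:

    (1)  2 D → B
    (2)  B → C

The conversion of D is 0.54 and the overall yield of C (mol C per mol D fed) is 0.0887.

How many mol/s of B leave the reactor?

Conversion of D: D consumed = 2ξ₁ = 0.54 × 519.2 → ξ₁ = 140.2 mol/s.
Yield of C: 1ξ₂ / 519.2 = 0.0887 → ξ₂ = 46.05 mol/s.
Outlet amounts (n = n₀ + Σ ν·ξ):
  D: 519.2 − 2(140.2) = 238.8
  B: 0 + 1(140.2) − 1(46.05) = 94.13
  C: 0 + 1(46.05) = 46.05

94.1 mol/s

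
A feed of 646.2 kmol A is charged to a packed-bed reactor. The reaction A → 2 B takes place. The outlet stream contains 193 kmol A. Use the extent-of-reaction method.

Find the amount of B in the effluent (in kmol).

For A: n = n₀ − 1ξ → 193 = 646.2 − 1ξ, giving ξ = 453.2 kmol.
Outlet amounts (n = n₀ + ν ξ):
  A: 646.2 − 1(453.2) = 193
  B: 0 + 2(453.2) = 906.4

906 kmol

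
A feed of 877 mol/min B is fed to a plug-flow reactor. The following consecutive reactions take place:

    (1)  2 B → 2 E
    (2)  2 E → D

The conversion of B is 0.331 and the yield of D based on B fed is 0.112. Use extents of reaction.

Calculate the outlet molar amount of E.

Conversion of B: B consumed = 2ξ₁ = 0.331 × 877 → ξ₁ = 145.1 mol/min.
Yield of D: 1ξ₂ / 877 = 0.112 → ξ₂ = 98.22 mol/min.
Outlet amounts (n = n₀ + Σ ν·ξ):
  B: 877 − 2(145.1) = 586.7
  E: 0 + 2(145.1) − 2(98.22) = 93.84
  D: 0 + 1(98.22) = 98.22

93.8 mol/min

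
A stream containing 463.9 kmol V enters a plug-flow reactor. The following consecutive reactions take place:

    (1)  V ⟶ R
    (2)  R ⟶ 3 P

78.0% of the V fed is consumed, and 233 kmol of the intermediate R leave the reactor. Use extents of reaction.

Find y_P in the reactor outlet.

Conversion of V: V consumed = 1ξ₁ = 0.78 × 463.9 → ξ₁ = 361.8 kmol.
R balance: n_R = 0 + 1ξ₁ − 1ξ₂ = 233 → ξ₂ = (1·361.8 − 233)/1 = 128.8 kmol.
Outlet amounts (n = n₀ + Σ ν·ξ):
  V: 463.9 − 1(361.8) = 102.1
  R: 0 + 1(361.8) − 1(128.8) = 233
  P: 0 + 3(128.8) = 386.5
Total out = 721.6 kmol; y_P = 386.5 / 721.6 = 0.5357.

0.536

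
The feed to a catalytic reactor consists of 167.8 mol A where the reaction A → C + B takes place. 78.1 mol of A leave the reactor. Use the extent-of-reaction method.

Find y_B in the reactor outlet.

0.348

For A: n = n₀ − 1ξ → 78.1 = 167.8 − 1ξ, giving ξ = 89.7 mol.
Outlet amounts (n = n₀ + ν ξ):
  A: 167.8 − 1(89.7) = 78.1
  C: 0 + 1(89.7) = 89.7
  B: 0 + 1(89.7) = 89.7
Total out = 257.5 mol; y_B = 89.7 / 257.5 = 0.3483.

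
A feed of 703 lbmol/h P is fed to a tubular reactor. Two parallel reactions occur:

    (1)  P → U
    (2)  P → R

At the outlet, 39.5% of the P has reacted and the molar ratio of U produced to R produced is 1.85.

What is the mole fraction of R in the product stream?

0.139

Conversion of P: P consumed = 0.395 × 703 = 277.7 lbmol/h = 1ξ₁ + 1ξ₂.
Selectivity: 1ξ₁ / (1ξ₂) = 1.85 → ξ₁ = 1.85 ξ₂.
Substitute: (1·1.85 + 1) ξ₂ = 277.7 → ξ₂ = 97.43 lbmol/h, ξ₁ = 180.3 lbmol/h.
Outlet amounts (n = n₀ + Σ ν·ξ):
  P: 703 − 1(180.3) − 1(97.43) = 425.3
  U: 0 + 1(180.3) = 180.3
  R: 0 + 1(97.43) = 97.43
Total out = 703 lbmol/h; y_R = 97.43 / 703 = 0.1386.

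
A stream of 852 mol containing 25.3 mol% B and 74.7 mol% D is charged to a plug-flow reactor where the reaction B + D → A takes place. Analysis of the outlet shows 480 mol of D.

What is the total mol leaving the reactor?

For D: n = n₀ − 1ξ → 480 = 636.4 − 1ξ, giving ξ = 156.4 mol.
Outlet amounts (n = n₀ + ν ξ):
  B: 215.6 − 1(156.4) = 59.11
  D: 636.4 − 1(156.4) = 480
  A: 0 + 1(156.4) = 156.4
Total out = 59.11 + 480 + 156.4 = 695.6 mol.

696 mol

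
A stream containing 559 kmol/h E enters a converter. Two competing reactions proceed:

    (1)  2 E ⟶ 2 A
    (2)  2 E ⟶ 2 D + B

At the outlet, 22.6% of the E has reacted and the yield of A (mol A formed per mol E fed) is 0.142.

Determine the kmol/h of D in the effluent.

Yield of A: 2ξ₁ / 559 = 0.142 → ξ₁ = 39.69 kmol/h.
Conversion of E: 2ξ₁ + 2ξ₂ = 0.226 × 559 = 126.3 → ξ₂ = 23.48 kmol/h.
Outlet amounts (n = n₀ + Σ ν·ξ):
  E: 559 − 2(39.69) − 2(23.48) = 432.7
  A: 0 + 2(39.69) = 79.38
  D: 0 + 2(23.48) = 46.96
  B: 0 + 1(23.48) = 23.48

47 kmol/h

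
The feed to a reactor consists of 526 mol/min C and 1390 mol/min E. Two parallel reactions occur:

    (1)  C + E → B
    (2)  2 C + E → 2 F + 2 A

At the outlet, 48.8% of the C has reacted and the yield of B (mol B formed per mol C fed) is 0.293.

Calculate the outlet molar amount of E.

Yield of B: 1ξ₁ / 526 = 0.293 → ξ₁ = 154.1 mol/min.
Conversion of C: 1ξ₁ + 2ξ₂ = 0.488 × 526 = 256.7 → ξ₂ = 51.28 mol/min.
Outlet amounts (n = n₀ + Σ ν·ξ):
  C: 526 − 1(154.1) − 2(51.28) = 269.3
  E: 1390 − 1(154.1) − 1(51.28) = 1185
  B: 0 + 1(154.1) = 154.1
  F: 0 + 2(51.28) = 102.6
  A: 0 + 2(51.28) = 102.6

1180 mol/min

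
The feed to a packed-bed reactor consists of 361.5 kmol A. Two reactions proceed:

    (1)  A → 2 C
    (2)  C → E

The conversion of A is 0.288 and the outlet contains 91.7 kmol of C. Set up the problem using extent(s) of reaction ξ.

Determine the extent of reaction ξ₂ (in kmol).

Conversion of A: A consumed = 1ξ₁ = 0.288 × 361.5 → ξ₁ = 104.1 kmol.
C balance: n_C = 0 + 2ξ₁ − 1ξ₂ = 91.7 → ξ₂ = (2·104.1 − 91.7)/1 = 116.5 kmol.
Outlet amounts (n = n₀ + Σ ν·ξ):
  A: 361.5 − 1(104.1) = 257.4
  C: 0 + 2(104.1) − 1(116.5) = 91.7
  E: 0 + 1(116.5) = 116.5

ξ₂ = 117 kmol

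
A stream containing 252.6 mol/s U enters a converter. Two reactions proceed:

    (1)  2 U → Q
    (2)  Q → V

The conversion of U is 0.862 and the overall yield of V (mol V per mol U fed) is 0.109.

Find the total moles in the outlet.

144 mol/s

Conversion of U: U consumed = 2ξ₁ = 0.862 × 252.6 → ξ₁ = 108.9 mol/s.
Yield of V: 1ξ₂ / 252.6 = 0.109 → ξ₂ = 27.53 mol/s.
Outlet amounts (n = n₀ + Σ ν·ξ):
  U: 252.6 − 2(108.9) = 34.86
  Q: 0 + 1(108.9) − 1(27.53) = 81.34
  V: 0 + 1(27.53) = 27.53
Total out = 34.86 + 81.34 + 27.53 = 143.7 mol/s.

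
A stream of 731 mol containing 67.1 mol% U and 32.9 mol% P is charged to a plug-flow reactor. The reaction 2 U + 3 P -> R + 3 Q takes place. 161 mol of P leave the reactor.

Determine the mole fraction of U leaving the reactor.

For P: n = n₀ − 3ξ → 161 = 240.5 − 3ξ, giving ξ = 26.5 mol.
Outlet amounts (n = n₀ + ν ξ):
  U: 490.5 − 2(26.5) = 437.5
  P: 240.5 − 3(26.5) = 161
  R: 0 + 1(26.5) = 26.5
  Q: 0 + 3(26.5) = 79.5
Total out = 704.5 mol; y_U = 437.5 / 704.5 = 0.621.

0.621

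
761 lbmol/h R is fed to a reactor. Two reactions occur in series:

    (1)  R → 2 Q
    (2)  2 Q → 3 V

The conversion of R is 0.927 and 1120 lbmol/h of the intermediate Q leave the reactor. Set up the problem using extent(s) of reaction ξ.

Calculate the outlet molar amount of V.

436 lbmol/h

Conversion of R: R consumed = 1ξ₁ = 0.927 × 761 → ξ₁ = 705.4 lbmol/h.
Q balance: n_Q = 0 + 2ξ₁ − 2ξ₂ = 1120 → ξ₂ = (2·705.4 − 1120)/2 = 145.4 lbmol/h.
Outlet amounts (n = n₀ + Σ ν·ξ):
  R: 761 − 1(705.4) = 55.55
  Q: 0 + 2(705.4) − 2(145.4) = 1120
  V: 0 + 3(145.4) = 436.3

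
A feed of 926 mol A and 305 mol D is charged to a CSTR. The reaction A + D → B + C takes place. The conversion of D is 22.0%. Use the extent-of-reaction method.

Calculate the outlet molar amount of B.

D reacted = 0.22 × 305 = 67.1 mol; ν_D = −1, so ξ = 67.1/1 = 67.1 mol.
Outlet amounts (n = n₀ + ν ξ):
  A: 926 − 1(67.1) = 858.9
  D: 305 − 1(67.1) = 237.9
  B: 0 + 1(67.1) = 67.1
  C: 0 + 1(67.1) = 67.1

67.1 mol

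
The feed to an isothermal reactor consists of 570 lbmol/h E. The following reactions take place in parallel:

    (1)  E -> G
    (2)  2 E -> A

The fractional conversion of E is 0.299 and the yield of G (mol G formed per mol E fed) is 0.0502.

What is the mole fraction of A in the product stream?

Yield of G: 1ξ₁ / 570 = 0.0502 → ξ₁ = 28.61 lbmol/h.
Conversion of E: 1ξ₁ + 2ξ₂ = 0.299 × 570 = 170.4 → ξ₂ = 70.91 lbmol/h.
Outlet amounts (n = n₀ + Σ ν·ξ):
  E: 570 − 1(28.61) − 2(70.91) = 399.6
  G: 0 + 1(28.61) = 28.61
  A: 0 + 1(70.91) = 70.91
Total out = 499.1 lbmol/h; y_A = 70.91 / 499.1 = 0.1421.

0.142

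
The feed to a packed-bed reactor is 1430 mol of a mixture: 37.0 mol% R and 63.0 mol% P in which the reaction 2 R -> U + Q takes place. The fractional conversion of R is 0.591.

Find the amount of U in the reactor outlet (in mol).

156 mol

R reacted = 0.591 × 529.1 = 312.7 mol; ν_R = −2, so ξ = 312.7/2 = 156.3 mol.
Outlet amounts (n = n₀ + ν ξ):
  R: 529.1 − 2(156.3) = 216.4
  U: 0 + 1(156.3) = 156.3
  Q: 0 + 1(156.3) = 156.3
  P: 900.9 (inert)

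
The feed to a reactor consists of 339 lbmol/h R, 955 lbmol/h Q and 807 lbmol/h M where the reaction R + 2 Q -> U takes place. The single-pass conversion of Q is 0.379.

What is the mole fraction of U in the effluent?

0.104

Q reacted = 0.379 × 955 = 361.9 lbmol/h; ν_Q = −2, so ξ = 361.9/2 = 181 lbmol/h.
Outlet amounts (n = n₀ + ν ξ):
  R: 339 − 1(181) = 158
  Q: 955 − 2(181) = 593.1
  U: 0 + 1(181) = 181
  M: 807 (inert)
Total out = 1739 lbmol/h; y_U = 181 / 1739 = 0.1041.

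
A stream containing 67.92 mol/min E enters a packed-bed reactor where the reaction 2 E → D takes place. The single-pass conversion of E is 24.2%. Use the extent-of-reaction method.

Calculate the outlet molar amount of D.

E reacted = 0.242 × 67.92 = 16.44 mol/min; ν_E = −2, so ξ = 16.44/2 = 8.218 mol/min.
Outlet amounts (n = n₀ + ν ξ):
  E: 67.92 − 2(8.218) = 51.48
  D: 0 + 1(8.218) = 8.218

8.22 mol/min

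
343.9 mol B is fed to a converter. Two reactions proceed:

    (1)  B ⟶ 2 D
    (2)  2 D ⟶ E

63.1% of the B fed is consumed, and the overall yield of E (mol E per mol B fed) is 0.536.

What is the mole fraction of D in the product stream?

Conversion of B: B consumed = 1ξ₁ = 0.631 × 343.9 → ξ₁ = 217 mol.
Yield of E: 1ξ₂ / 343.9 = 0.536 → ξ₂ = 184.3 mol.
Outlet amounts (n = n₀ + Σ ν·ξ):
  B: 343.9 − 1(217) = 126.9
  D: 0 + 2(217) − 2(184.3) = 65.34
  E: 0 + 1(184.3) = 184.3
Total out = 376.6 mol; y_D = 65.34 / 376.6 = 0.1735.

0.174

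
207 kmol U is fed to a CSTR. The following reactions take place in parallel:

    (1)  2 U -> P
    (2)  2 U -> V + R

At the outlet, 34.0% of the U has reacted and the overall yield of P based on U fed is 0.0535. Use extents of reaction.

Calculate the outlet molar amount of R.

24.1 kmol

Yield of P: 1ξ₁ / 207 = 0.0535 → ξ₁ = 11.07 kmol.
Conversion of U: 2ξ₁ + 2ξ₂ = 0.34 × 207 = 70.38 → ξ₂ = 24.12 kmol.
Outlet amounts (n = n₀ + Σ ν·ξ):
  U: 207 − 2(11.07) − 2(24.12) = 136.6
  P: 0 + 1(11.07) = 11.07
  V: 0 + 1(24.12) = 24.12
  R: 0 + 1(24.12) = 24.12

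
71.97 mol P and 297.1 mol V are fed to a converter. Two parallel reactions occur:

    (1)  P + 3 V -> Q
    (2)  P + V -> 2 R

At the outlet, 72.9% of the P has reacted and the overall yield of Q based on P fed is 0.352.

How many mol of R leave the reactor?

54.3 mol

Yield of Q: 1ξ₁ / 71.97 = 0.352 → ξ₁ = 25.33 mol.
Conversion of P: 1ξ₁ + 1ξ₂ = 0.729 × 71.97 = 52.47 → ξ₂ = 27.13 mol.
Outlet amounts (n = n₀ + Σ ν·ξ):
  P: 71.97 − 1(25.33) − 1(27.13) = 19.5
  V: 297.1 − 3(25.33) − 1(27.13) = 194
  Q: 0 + 1(25.33) = 25.33
  R: 0 + 2(27.13) = 54.27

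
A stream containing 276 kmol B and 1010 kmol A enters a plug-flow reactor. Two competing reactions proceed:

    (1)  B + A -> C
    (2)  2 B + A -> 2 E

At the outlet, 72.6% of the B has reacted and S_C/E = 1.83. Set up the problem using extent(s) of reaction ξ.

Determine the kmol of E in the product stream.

Conversion of B: B consumed = 0.726 × 276 = 200.4 kmol = 1ξ₁ + 2ξ₂.
Selectivity: 1ξ₁ / (2ξ₂) = 1.83 → ξ₁ = 3.66 ξ₂.
Substitute: (1·3.66 + 2) ξ₂ = 200.4 → ξ₂ = 35.4 kmol, ξ₁ = 129.6 kmol.
Outlet amounts (n = n₀ + Σ ν·ξ):
  B: 276 − 1(129.6) − 2(35.4) = 75.62
  A: 1010 − 1(129.6) − 1(35.4) = 845
  C: 0 + 1(129.6) = 129.6
  E: 0 + 2(35.4) = 70.8

70.8 kmol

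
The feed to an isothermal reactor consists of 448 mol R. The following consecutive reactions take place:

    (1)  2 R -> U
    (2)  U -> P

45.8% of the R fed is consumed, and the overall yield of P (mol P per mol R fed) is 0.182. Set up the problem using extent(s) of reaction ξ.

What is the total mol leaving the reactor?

345 mol

Conversion of R: R consumed = 2ξ₁ = 0.458 × 448 → ξ₁ = 102.6 mol.
Yield of P: 1ξ₂ / 448 = 0.182 → ξ₂ = 81.54 mol.
Outlet amounts (n = n₀ + Σ ν·ξ):
  R: 448 − 2(102.6) = 242.8
  U: 0 + 1(102.6) − 1(81.54) = 21.06
  P: 0 + 1(81.54) = 81.54
Total out = 242.8 + 21.06 + 81.54 = 345.4 mol.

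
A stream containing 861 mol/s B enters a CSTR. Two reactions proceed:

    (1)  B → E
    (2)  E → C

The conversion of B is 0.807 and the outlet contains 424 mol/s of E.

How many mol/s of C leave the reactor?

271 mol/s

Conversion of B: B consumed = 1ξ₁ = 0.807 × 861 → ξ₁ = 694.8 mol/s.
E balance: n_E = 0 + 1ξ₁ − 1ξ₂ = 424 → ξ₂ = (1·694.8 − 424)/1 = 270.8 mol/s.
Outlet amounts (n = n₀ + Σ ν·ξ):
  B: 861 − 1(694.8) = 166.2
  E: 0 + 1(694.8) − 1(270.8) = 424
  C: 0 + 1(270.8) = 270.8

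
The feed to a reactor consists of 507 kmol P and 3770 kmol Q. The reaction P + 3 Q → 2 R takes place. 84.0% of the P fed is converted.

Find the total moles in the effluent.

P reacted = 0.84 × 507 = 425.9 kmol; ν_P = −1, so ξ = 425.9/1 = 425.9 kmol.
Outlet amounts (n = n₀ + ν ξ):
  P: 507 − 1(425.9) = 81.12
  Q: 3770 − 3(425.9) = 2492
  R: 0 + 2(425.9) = 851.8
Total out = 81.12 + 2492 + 851.8 = 3425 kmol.

3430 kmol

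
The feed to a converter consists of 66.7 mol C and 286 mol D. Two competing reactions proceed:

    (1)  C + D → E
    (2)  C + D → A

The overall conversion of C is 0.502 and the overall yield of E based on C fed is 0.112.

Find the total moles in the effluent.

Yield of E: 1ξ₁ / 66.7 = 0.112 → ξ₁ = 7.47 mol.
Conversion of C: 1ξ₁ + 1ξ₂ = 0.502 × 66.7 = 33.48 → ξ₂ = 26.01 mol.
Outlet amounts (n = n₀ + Σ ν·ξ):
  C: 66.7 − 1(7.47) − 1(26.01) = 33.22
  D: 286 − 1(7.47) − 1(26.01) = 252.5
  E: 0 + 1(7.47) = 7.47
  A: 0 + 1(26.01) = 26.01
Total out = 33.22 + 252.5 + 7.47 + 26.01 = 319.2 mol.

319 mol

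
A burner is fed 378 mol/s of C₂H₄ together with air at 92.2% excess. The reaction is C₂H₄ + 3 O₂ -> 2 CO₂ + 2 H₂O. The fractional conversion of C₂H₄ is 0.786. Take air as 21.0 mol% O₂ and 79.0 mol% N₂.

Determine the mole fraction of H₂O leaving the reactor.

0.0552

Stoichiometric O₂ = 3 × 378 = 1134 mol/s; O₂ fed = 1134 × 1.922 = 2180 mol/s.
N₂ fed = 2180 × 79/21 = 8199 mol/s.
Fuel reacted = 0.786 × 378 → ξ = 297.1 mol/s.
Outlet (n = n₀ + ν ξ):
  C₂H₄: 378 − 1(297.1) = 80.89
  O₂: 2180 − 3(297.1) = 1288
  N₂: 8199 (inert)
  CO₂: 0 + 2(297.1) = 594.2
  H₂O: 0 + 2(297.1) = 594.2
Total out = 10760 mol/s; y_H₂O = 594.2 / 10760 = 0.05524.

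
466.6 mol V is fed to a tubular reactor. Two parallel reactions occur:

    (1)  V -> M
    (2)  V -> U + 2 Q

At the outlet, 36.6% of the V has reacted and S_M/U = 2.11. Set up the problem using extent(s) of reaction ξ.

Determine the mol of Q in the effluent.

110 mol

Conversion of V: V consumed = 0.366 × 466.6 = 170.8 mol = 1ξ₁ + 1ξ₂.
Selectivity: 1ξ₁ / (1ξ₂) = 2.11 → ξ₁ = 2.11 ξ₂.
Substitute: (1·2.11 + 1) ξ₂ = 170.8 → ξ₂ = 54.91 mol, ξ₁ = 115.9 mol.
Outlet amounts (n = n₀ + Σ ν·ξ):
  V: 466.6 − 1(115.9) − 1(54.91) = 295.8
  M: 0 + 1(115.9) = 115.9
  U: 0 + 1(54.91) = 54.91
  Q: 0 + 2(54.91) = 109.8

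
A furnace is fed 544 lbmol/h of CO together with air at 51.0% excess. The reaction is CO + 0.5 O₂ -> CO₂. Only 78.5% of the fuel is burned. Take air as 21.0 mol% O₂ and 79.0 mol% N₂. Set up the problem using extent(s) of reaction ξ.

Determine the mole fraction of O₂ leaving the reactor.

0.0863

Stoichiometric O₂ = 0.5 × 544 = 272 lbmol/h; O₂ fed = 272 × 1.510 = 410.7 lbmol/h.
N₂ fed = 410.7 × 79/21 = 1545 lbmol/h.
Fuel reacted = 0.785 × 544 → ξ = 427 lbmol/h.
Outlet (n = n₀ + ν ξ):
  CO: 544 − 1(427) = 117
  O₂: 410.7 − 0.5(427) = 197.2
  N₂: 1545 (inert)
  CO₂: 0 + 1(427) = 427
Total out = 2286 lbmol/h; y_O₂ = 197.2 / 2286 = 0.08625.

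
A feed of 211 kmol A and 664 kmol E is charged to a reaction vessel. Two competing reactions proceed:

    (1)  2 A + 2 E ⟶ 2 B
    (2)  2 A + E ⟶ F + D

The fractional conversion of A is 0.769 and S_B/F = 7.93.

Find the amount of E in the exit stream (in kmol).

Conversion of A: A consumed = 0.769 × 211 = 162.3 kmol = 2ξ₁ + 2ξ₂.
Selectivity: 2ξ₁ / (1ξ₂) = 7.93 → ξ₁ = 3.965 ξ₂.
Substitute: (2·3.965 + 2) ξ₂ = 162.3 → ξ₂ = 16.34 kmol, ξ₁ = 64.79 kmol.
Outlet amounts (n = n₀ + Σ ν·ξ):
  A: 211 − 2(64.79) − 2(16.34) = 48.74
  E: 664 − 2(64.79) − 1(16.34) = 518.1
  B: 0 + 2(64.79) = 129.6
  F: 0 + 1(16.34) = 16.34
  D: 0 + 1(16.34) = 16.34

518 kmol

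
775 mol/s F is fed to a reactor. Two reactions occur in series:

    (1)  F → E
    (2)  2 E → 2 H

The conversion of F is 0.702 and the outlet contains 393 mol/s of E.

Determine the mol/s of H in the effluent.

151 mol/s

Conversion of F: F consumed = 1ξ₁ = 0.702 × 775 → ξ₁ = 544 mol/s.
E balance: n_E = 0 + 1ξ₁ − 2ξ₂ = 393 → ξ₂ = (1·544 − 393)/2 = 75.52 mol/s.
Outlet amounts (n = n₀ + Σ ν·ξ):
  F: 775 − 1(544) = 231
  E: 0 + 1(544) − 2(75.52) = 393
  H: 0 + 2(75.52) = 151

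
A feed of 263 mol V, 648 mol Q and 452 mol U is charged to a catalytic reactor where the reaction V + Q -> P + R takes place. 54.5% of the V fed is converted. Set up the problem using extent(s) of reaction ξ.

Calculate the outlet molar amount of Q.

505 mol

V reacted = 0.545 × 263 = 143.3 mol; ν_V = −1, so ξ = 143.3/1 = 143.3 mol.
Outlet amounts (n = n₀ + ν ξ):
  V: 263 − 1(143.3) = 119.7
  Q: 648 − 1(143.3) = 504.7
  P: 0 + 1(143.3) = 143.3
  R: 0 + 1(143.3) = 143.3
  U: 452 (inert)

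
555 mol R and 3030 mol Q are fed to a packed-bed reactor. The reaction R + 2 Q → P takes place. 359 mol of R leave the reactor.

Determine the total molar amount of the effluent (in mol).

3190 mol

For R: n = n₀ − 1ξ → 359 = 555 − 1ξ, giving ξ = 196 mol.
Outlet amounts (n = n₀ + ν ξ):
  R: 555 − 1(196) = 359
  Q: 3030 − 2(196) = 2638
  P: 0 + 1(196) = 196
Total out = 359 + 2638 + 196 = 3193 mol.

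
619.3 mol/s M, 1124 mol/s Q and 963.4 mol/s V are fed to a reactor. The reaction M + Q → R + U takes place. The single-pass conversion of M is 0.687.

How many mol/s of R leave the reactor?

425 mol/s

M reacted = 0.687 × 619.3 = 425.5 mol/s; ν_M = −1, so ξ = 425.5/1 = 425.5 mol/s.
Outlet amounts (n = n₀ + ν ξ):
  M: 619.3 − 1(425.5) = 193.8
  Q: 1124 − 1(425.5) = 698.5
  R: 0 + 1(425.5) = 425.5
  U: 0 + 1(425.5) = 425.5
  V: 963.4 (inert)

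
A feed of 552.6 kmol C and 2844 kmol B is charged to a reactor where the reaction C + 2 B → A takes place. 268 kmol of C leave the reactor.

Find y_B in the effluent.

For C: n = n₀ − 1ξ → 268 = 552.6 − 1ξ, giving ξ = 284.6 kmol.
Outlet amounts (n = n₀ + ν ξ):
  C: 552.6 − 1(284.6) = 268
  B: 2844 − 2(284.6) = 2275
  A: 0 + 1(284.6) = 284.6
Total out = 2827 kmol; y_B = 2275 / 2827 = 0.8046.

0.805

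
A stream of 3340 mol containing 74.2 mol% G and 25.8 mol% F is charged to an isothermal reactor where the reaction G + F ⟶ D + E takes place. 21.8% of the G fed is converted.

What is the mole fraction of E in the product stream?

G reacted = 0.218 × 2478 = 540.3 mol; ν_G = −1, so ξ = 540.3/1 = 540.3 mol.
Outlet amounts (n = n₀ + ν ξ):
  G: 2478 − 1(540.3) = 1938
  F: 861.7 − 1(540.3) = 321.5
  D: 0 + 1(540.3) = 540.3
  E: 0 + 1(540.3) = 540.3
Total out = 3340 mol; y_E = 540.3 / 3340 = 0.1618.

0.162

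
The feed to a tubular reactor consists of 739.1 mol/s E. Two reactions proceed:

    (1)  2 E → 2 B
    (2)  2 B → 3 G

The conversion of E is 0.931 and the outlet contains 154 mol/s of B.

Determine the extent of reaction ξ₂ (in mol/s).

ξ₂ = 267 mol/s

Conversion of E: E consumed = 2ξ₁ = 0.931 × 739.1 → ξ₁ = 344.1 mol/s.
B balance: n_B = 0 + 2ξ₁ − 2ξ₂ = 154 → ξ₂ = (2·344.1 − 154)/2 = 267.1 mol/s.
Outlet amounts (n = n₀ + Σ ν·ξ):
  E: 739.1 − 2(344.1) = 51
  B: 0 + 2(344.1) − 2(267.1) = 154
  G: 0 + 3(267.1) = 801.2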